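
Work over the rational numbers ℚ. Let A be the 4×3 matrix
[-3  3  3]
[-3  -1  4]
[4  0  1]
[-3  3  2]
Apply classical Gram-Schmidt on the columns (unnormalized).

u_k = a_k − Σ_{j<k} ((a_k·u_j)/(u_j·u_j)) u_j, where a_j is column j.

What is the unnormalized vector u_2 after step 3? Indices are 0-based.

u_2 = (36/37, 105/37, 105/37, -1/37)

Step 1: u_0 = a_0 = (-3, -3, 4, -3).
Step 2: u_1 = a_1 − (-15/43)·u_0 = (84/43, -88/43, 60/43, 84/43).
Step 3: u_2 = a_2 − (-23/43)·u_0 − (8/37)·u_1 = (36/37, 105/37, 105/37, -1/37).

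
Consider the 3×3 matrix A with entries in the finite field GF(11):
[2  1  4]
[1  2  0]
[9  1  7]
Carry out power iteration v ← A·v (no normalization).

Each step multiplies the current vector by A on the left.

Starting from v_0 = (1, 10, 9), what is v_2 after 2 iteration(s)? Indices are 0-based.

v_0 = (1, 10, 9).
v_1 = A·v_0 = (4, 10, 5).
v_2 = A·v_1 = (5, 2, 4).

v_2 = (5, 2, 4)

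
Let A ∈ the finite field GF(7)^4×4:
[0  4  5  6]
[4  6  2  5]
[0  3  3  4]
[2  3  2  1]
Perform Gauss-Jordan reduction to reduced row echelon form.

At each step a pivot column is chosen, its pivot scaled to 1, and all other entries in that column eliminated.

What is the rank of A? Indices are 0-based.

rank = 4

[1] R0 <-> R1
[1] R0 /= 4  ⇒  (1, 5, 4, 3)
     R3 -= 2·R0  ⇒  (0, 0, 1, 2)
[2] R1 /= 4  ⇒  (0, 1, 3, 5)
     R0 -= 5·R1  ⇒  (1, 0, 3, 6)
     R2 -= 3·R1  ⇒  (0, 0, 1, 3)
[3] R2 /= 1  ⇒  (0, 0, 1, 3)
     R0 -= 3·R2  ⇒  (1, 0, 0, 4)
     R1 -= 3·R2  ⇒  (0, 1, 0, 3)
     R3 -= 1·R2  ⇒  (0, 0, 0, 6)
[4] R3 /= 6  ⇒  (0, 0, 0, 1)
     R0 -= 4·R3  ⇒  (1, 0, 0, 0)
     R1 -= 3·R3  ⇒  (0, 1, 0, 0)
     R2 -= 3·R3  ⇒  (0, 0, 1, 0)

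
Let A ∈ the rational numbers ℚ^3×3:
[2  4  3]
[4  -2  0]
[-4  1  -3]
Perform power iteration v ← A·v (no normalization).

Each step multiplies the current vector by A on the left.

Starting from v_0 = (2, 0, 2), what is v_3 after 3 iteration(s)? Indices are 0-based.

v_0 = (2, 0, 2).
v_1 = A·v_0 = (10, 8, -14).
v_2 = A·v_1 = (10, 24, 10).
v_3 = A·v_2 = (146, -8, -46).

v_3 = (146, -8, -46)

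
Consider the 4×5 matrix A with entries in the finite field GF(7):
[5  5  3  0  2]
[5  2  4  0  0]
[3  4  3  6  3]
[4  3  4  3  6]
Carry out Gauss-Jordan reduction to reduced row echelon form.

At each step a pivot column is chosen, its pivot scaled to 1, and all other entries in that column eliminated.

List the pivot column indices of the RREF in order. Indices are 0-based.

step 1: normalize row 0 (÷5) = (1, 1, 2, 0, 6)
  row 1: subtract 5×row0 = (0, 4, 1, 0, 5)
  row 2: subtract 3×row0 = (0, 1, 4, 6, 6)
  row 3: subtract 4×row0 = (0, 6, 3, 3, 3)
step 2: normalize row 1 (÷4) = (0, 1, 2, 0, 3)
  row 0: subtract 1×row1 = (1, 0, 0, 0, 3)
  row 2: subtract 1×row1 = (0, 0, 2, 6, 3)
  row 3: subtract 6×row1 = (0, 0, 5, 3, 6)
step 3: normalize row 2 (÷2) = (0, 0, 1, 3, 5)
  row 1: subtract 2×row2 = (0, 1, 0, 1, 0)
  row 3: subtract 5×row2 = (0, 0, 0, 2, 2)
step 4: normalize row 3 (÷2) = (0, 0, 0, 1, 1)
  row 1: subtract 1×row3 = (0, 1, 0, 0, 6)
  row 2: subtract 3×row3 = (0, 0, 1, 0, 2)

pivot columns: 0, 1, 2, 3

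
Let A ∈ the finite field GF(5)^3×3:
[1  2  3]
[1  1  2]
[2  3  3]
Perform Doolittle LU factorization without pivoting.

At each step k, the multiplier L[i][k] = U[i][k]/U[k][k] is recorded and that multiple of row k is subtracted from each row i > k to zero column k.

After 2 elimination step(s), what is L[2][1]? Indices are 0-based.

k=0: U[0][0]=1
  eliminate (1,0): mult=1, new row 1: (0, 4, 4); set L[1][0]=1
  eliminate (2,0): mult=2, new row 2: (0, 4, 2); set L[2][0]=2
k=1: U[1][1]=4
  eliminate (2,1): mult=1, new row 2: (0, 0, 3); set L[2][1]=1

L[2][1] = 1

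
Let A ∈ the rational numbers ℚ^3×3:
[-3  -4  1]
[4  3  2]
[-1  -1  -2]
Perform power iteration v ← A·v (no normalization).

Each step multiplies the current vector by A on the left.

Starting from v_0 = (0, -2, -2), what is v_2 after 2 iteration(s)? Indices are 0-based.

v_2 = (28, 6, -8)

v_0 = (0, -2, -2).
v_1 = A·v_0 = (6, -10, 6).
v_2 = A·v_1 = (28, 6, -8).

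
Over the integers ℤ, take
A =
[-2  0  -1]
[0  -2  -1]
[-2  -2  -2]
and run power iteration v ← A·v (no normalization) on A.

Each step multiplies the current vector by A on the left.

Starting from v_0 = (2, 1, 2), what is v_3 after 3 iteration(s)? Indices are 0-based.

v_3 = (-84, -76, -160)

v_0 = (2, 1, 2).
v_1 = A·v_0 = (-6, -4, -10).
v_2 = A·v_1 = (22, 18, 40).
v_3 = A·v_2 = (-84, -76, -160).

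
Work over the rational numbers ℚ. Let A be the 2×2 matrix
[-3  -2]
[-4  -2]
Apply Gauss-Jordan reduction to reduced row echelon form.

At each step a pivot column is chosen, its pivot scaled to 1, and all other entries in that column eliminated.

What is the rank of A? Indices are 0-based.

pivot(0,0)=-3: scale R0 → (1, 2/3)
  clear (1,0): R1 −= (-4)R0 → (0, 2/3)
pivot(1,1)=2/3: scale R1 → (0, 1)
  clear (0,1): R0 −= (2/3)R1 → (1, 0)

rank = 2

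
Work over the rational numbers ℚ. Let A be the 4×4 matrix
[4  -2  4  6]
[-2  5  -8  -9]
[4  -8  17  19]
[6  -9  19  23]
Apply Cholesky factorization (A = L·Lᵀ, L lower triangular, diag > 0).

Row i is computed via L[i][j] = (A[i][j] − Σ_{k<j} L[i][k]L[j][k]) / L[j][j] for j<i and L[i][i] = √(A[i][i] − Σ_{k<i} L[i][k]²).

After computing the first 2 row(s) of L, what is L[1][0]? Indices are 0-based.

Step 1: L[0][0] = √(4) = 2.
  L[1][0] = (-2) / L[0][0] = -1.
Step 2: L[1][1] = √(4) = 2.

L[1][0] = -1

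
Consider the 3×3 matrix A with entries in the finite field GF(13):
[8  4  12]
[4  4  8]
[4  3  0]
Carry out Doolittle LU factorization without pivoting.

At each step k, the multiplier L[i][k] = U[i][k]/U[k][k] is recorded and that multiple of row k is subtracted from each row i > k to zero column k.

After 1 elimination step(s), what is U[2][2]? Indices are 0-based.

U[2][2] = 7

[col 0] pivot 8
  R1 -= 7*R0 → (0, 2, 2)  (L[1][0] := 7)
  R2 -= 7*R0 → (0, 1, 7)  (L[2][0] := 7)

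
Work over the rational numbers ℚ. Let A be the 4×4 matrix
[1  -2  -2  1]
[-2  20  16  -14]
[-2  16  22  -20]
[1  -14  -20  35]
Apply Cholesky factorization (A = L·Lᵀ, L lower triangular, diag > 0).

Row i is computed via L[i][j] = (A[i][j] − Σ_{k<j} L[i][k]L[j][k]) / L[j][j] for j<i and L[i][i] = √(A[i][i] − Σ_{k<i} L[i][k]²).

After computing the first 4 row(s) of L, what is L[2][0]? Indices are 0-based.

Step 1: L[0][0] = √(1) = 1.
  L[1][0] = (-2) / L[0][0] = -2.
Step 2: L[1][1] = √(16) = 4.
  L[2][0] = (-2) / L[0][0] = -2.
  L[2][1] = (12) / L[1][1] = 3.
Step 3: L[2][2] = √(9) = 3.
  L[3][0] = (1) / L[0][0] = 1.
  L[3][1] = (-12) / L[1][1] = -3.
  L[3][2] = (-9) / L[2][2] = -3.
Step 4: L[3][3] = √(16) = 4.

L[2][0] = -2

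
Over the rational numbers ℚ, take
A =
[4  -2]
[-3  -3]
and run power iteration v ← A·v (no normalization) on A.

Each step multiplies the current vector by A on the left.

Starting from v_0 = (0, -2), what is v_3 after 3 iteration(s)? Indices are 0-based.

v_0 = (0, -2).
v_1 = A·v_0 = (4, 6).
v_2 = A·v_1 = (4, -30).
v_3 = A·v_2 = (76, 78).

v_3 = (76, 78)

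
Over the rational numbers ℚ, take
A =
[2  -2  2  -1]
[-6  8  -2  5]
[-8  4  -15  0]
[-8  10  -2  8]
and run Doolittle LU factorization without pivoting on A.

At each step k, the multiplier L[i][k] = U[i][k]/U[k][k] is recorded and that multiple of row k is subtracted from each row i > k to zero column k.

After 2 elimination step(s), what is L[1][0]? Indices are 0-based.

L[1][0] = -3

k=0: U[0][0]=2
  eliminate (1,0): mult=-3, new row 1: (0, 2, 4, 2); set L[1][0]=-3
  eliminate (2,0): mult=-4, new row 2: (0, -4, -7, -4); set L[2][0]=-4
  eliminate (3,0): mult=-4, new row 3: (0, 2, 6, 4); set L[3][0]=-4
k=1: U[1][1]=2
  eliminate (2,1): mult=-2, new row 2: (0, 0, 1, 0); set L[2][1]=-2
  eliminate (3,1): mult=1, new row 3: (0, 0, 2, 2); set L[3][1]=1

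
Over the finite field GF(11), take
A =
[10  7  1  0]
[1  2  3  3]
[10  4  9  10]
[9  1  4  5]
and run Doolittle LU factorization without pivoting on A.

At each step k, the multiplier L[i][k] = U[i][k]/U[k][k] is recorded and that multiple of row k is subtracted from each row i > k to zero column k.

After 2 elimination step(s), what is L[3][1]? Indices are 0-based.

L[3][1] = 1

k=0: U[0][0]=10
  eliminate (1,0): mult=10, new row 1: (0, 9, 4, 3); set L[1][0]=10
  eliminate (2,0): mult=1, new row 2: (0, 8, 8, 10); set L[2][0]=1
  eliminate (3,0): mult=2, new row 3: (0, 9, 2, 5); set L[3][0]=2
k=1: U[1][1]=9
  eliminate (2,1): mult=7, new row 2: (0, 0, 2, 0); set L[2][1]=7
  eliminate (3,1): mult=1, new row 3: (0, 0, 9, 2); set L[3][1]=1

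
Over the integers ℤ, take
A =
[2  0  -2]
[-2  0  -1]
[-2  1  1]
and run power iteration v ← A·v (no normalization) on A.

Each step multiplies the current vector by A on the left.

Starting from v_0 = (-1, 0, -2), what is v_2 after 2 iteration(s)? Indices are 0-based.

v_2 = (4, -4, 0)

v_0 = (-1, 0, -2).
v_1 = A·v_0 = (2, 4, 0).
v_2 = A·v_1 = (4, -4, 0).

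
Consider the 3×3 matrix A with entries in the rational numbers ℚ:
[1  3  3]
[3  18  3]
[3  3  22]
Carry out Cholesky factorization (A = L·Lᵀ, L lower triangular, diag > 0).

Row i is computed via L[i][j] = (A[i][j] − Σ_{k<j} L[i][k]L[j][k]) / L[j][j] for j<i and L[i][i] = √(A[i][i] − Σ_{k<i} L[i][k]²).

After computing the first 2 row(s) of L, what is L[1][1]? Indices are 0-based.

Step 1: L[0][0] = √(1) = 1.
  L[1][0] = (3) / L[0][0] = 3.
Step 2: L[1][1] = √(9) = 3.

L[1][1] = 3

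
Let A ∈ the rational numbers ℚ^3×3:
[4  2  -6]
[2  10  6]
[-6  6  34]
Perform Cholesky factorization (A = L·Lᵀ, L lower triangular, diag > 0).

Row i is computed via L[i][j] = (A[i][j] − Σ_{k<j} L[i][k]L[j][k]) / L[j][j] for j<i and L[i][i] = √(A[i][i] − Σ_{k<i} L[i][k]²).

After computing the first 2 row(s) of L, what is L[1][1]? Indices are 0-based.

L[1][1] = 3

Step 1: L[0][0] = √(4) = 2.
  L[1][0] = (2) / L[0][0] = 1.
Step 2: L[1][1] = √(9) = 3.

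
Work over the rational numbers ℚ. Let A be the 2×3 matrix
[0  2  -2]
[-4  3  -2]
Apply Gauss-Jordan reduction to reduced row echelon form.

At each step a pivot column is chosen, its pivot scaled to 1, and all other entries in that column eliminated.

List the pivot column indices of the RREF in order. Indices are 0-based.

step 1: exchange rows 0,1
step 1: normalize row 0 (÷-4) = (1, -3/4, 1/2)
step 2: normalize row 1 (÷2) = (0, 1, -1)
  row 0: subtract -3/4×row1 = (1, 0, -1/4)

pivot columns: 0, 1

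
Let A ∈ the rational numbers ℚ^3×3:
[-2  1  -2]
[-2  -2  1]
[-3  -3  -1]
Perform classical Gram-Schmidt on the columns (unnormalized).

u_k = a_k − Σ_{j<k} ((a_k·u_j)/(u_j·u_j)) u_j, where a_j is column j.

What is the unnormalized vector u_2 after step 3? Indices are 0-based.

u_2 = (0, 15/13, -10/13)

Step 1: u_0 = a_0 = (-2, -2, -3).
Step 2: u_1 = a_1 − (11/17)·u_0 = (39/17, -12/17, -18/17).
Step 3: u_2 = a_2 − (5/17)·u_0 − (-8/13)·u_1 = (0, 15/13, -10/13).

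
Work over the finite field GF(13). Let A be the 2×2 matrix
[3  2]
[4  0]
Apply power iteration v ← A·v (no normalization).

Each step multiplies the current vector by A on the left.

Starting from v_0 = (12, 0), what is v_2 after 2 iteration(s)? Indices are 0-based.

v_0 = (12, 0).
v_1 = A·v_0 = (10, 9).
v_2 = A·v_1 = (9, 1).

v_2 = (9, 1)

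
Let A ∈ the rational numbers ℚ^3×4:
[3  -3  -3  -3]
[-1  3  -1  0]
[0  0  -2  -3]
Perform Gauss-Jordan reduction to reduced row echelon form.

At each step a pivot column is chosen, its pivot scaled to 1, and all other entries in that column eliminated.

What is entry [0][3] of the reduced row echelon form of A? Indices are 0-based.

M[0][3] = 3/2

[1] R0 /= 3  ⇒  (1, -1, -1, -1)
     R1 -= -1·R0  ⇒  (0, 2, -2, -1)
[2] R1 /= 2  ⇒  (0, 1, -1, -1/2)
     R0 -= -1·R1  ⇒  (1, 0, -2, -3/2)
[3] R2 /= -2  ⇒  (0, 0, 1, 3/2)
     R0 -= -2·R2  ⇒  (1, 0, 0, 3/2)
     R1 -= -1·R2  ⇒  (0, 1, 0, 1)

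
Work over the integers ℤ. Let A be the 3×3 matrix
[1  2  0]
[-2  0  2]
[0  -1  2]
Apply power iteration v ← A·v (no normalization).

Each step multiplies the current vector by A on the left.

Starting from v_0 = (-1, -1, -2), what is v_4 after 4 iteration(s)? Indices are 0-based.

v_0 = (-1, -1, -2).
v_1 = A·v_0 = (-3, -2, -3).
v_2 = A·v_1 = (-7, 0, -4).
v_3 = A·v_2 = (-7, 6, -8).
v_4 = A·v_3 = (5, -2, -22).

v_4 = (5, -2, -22)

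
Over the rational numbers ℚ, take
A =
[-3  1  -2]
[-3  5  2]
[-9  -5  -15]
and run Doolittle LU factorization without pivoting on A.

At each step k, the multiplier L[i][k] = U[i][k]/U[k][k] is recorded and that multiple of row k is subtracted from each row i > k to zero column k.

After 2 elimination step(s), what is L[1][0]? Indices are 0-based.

[col 0] pivot -3
  R1 -= 1*R0 → (0, 4, 4)  (L[1][0] := 1)
  R2 -= 3*R0 → (0, -8, -9)  (L[2][0] := 3)
[col 1] pivot 4
  R2 -= -2*R1 → (0, 0, -1)  (L[2][1] := -2)

L[1][0] = 1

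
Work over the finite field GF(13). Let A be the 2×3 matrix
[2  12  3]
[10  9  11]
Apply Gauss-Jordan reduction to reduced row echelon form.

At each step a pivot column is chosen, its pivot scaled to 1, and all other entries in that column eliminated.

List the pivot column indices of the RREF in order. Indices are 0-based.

[1] R0 /= 2  ⇒  (1, 6, 8)
     R1 -= 10·R0  ⇒  (0, 1, 9)
[2] R1 /= 1  ⇒  (0, 1, 9)
     R0 -= 6·R1  ⇒  (1, 0, 6)

pivot columns: 0, 1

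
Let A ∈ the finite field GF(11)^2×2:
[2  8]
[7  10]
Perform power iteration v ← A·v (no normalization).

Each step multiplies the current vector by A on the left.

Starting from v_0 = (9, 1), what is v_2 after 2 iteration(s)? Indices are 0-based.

v_2 = (9, 10)

v_0 = (9, 1).
v_1 = A·v_0 = (4, 7).
v_2 = A·v_1 = (9, 10).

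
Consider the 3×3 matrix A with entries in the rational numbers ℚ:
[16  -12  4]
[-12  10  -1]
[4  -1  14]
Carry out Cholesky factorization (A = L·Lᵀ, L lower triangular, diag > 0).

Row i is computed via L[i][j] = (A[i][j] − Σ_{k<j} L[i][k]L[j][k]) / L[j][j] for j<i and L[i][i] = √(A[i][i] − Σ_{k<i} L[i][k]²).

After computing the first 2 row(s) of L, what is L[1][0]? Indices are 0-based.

L[1][0] = -3

Step 1: L[0][0] = √(16) = 4.
  L[1][0] = (-12) / L[0][0] = -3.
Step 2: L[1][1] = √(1) = 1.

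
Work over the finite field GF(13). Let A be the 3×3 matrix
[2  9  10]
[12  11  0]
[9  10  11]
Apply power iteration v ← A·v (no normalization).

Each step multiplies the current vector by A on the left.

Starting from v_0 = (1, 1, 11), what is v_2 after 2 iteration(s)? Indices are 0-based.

v_0 = (1, 1, 11).
v_1 = A·v_0 = (4, 10, 10).
v_2 = A·v_1 = (3, 2, 12).

v_2 = (3, 2, 12)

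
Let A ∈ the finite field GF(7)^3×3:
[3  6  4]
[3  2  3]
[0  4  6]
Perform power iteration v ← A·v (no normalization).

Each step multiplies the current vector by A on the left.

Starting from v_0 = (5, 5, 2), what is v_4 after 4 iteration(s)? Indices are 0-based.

v_4 = (2, 3, 6)

v_0 = (5, 5, 2).
v_1 = A·v_0 = (4, 3, 4).
v_2 = A·v_1 = (4, 2, 1).
v_3 = A·v_2 = (0, 5, 0).
v_4 = A·v_3 = (2, 3, 6).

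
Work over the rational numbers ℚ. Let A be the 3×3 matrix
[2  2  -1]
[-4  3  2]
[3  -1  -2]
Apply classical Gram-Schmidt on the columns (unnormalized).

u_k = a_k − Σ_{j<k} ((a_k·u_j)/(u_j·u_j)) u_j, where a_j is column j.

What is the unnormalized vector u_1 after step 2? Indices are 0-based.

u_1 = (80/29, 43/29, 4/29)

Step 1: u_0 = a_0 = (2, -4, 3).
Step 2: u_1 = a_1 − (-11/29)·u_0 = (80/29, 43/29, 4/29).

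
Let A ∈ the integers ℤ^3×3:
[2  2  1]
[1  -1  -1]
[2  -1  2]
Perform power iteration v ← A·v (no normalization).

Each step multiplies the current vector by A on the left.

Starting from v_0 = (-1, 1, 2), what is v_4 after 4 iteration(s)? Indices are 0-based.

v_0 = (-1, 1, 2).
v_1 = A·v_0 = (2, -4, 1).
v_2 = A·v_1 = (-3, 5, 10).
v_3 = A·v_2 = (14, -18, 9).
v_4 = A·v_3 = (1, 23, 64).

v_4 = (1, 23, 64)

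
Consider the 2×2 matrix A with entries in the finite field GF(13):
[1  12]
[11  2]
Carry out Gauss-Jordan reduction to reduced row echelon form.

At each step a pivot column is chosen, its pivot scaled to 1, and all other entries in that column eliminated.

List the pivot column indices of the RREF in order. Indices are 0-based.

step 1: normalize row 0 (÷1) = (1, 12)
  row 1: subtract 11×row0 = (0, 0)
skip col 1 (zero from row 1)

pivot columns: 0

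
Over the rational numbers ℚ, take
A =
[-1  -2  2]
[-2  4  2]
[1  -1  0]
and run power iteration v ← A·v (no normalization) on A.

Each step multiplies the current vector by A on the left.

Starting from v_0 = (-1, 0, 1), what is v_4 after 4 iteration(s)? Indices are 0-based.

v_0 = (-1, 0, 1).
v_1 = A·v_0 = (3, 4, -1).
v_2 = A·v_1 = (-13, 8, -1).
v_3 = A·v_2 = (-5, 56, -21).
v_4 = A·v_3 = (-149, 192, -61).

v_4 = (-149, 192, -61)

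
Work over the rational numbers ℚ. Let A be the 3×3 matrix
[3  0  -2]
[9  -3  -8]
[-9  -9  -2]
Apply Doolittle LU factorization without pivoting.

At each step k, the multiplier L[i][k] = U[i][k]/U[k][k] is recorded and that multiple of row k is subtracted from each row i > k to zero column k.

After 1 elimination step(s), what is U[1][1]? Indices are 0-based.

[col 0] pivot 3
  R1 -= 3*R0 → (0, -3, -2)  (L[1][0] := 3)
  R2 -= -3*R0 → (0, -9, -8)  (L[2][0] := -3)

U[1][1] = -3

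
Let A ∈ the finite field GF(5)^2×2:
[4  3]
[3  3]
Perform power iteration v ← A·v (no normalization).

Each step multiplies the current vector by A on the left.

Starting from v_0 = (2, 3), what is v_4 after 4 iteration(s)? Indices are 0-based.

v_4 = (1, 1)

v_0 = (2, 3).
v_1 = A·v_0 = (2, 0).
v_2 = A·v_1 = (3, 1).
v_3 = A·v_2 = (0, 2).
v_4 = A·v_3 = (1, 1).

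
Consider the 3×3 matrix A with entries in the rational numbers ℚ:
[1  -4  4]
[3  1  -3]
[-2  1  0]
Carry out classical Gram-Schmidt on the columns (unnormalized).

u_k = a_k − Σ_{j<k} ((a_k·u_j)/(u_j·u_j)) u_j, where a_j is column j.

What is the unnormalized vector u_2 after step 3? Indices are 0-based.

Step 1: u_0 = a_0 = (1, 3, -2).
Step 2: u_1 = a_1 − (-3/14)·u_0 = (-53/14, 23/14, 4/7).
Step 3: u_2 = a_2 − (-5/14)·u_0 − (-281/243)·u_1 = (-5/243, -7/243, -13/243).

u_2 = (-5/243, -7/243, -13/243)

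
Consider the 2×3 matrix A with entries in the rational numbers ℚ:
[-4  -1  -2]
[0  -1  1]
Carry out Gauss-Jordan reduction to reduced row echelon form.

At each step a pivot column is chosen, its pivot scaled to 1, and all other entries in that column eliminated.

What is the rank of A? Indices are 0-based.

[1] R0 /= -4  ⇒  (1, 1/4, 1/2)
[2] R1 /= -1  ⇒  (0, 1, -1)
     R0 -= 1/4·R1  ⇒  (1, 0, 3/4)

rank = 2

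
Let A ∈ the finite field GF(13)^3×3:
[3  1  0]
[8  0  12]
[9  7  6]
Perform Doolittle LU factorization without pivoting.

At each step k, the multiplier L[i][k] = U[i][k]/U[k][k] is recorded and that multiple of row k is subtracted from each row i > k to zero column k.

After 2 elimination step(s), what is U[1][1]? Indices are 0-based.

U[1][1] = 6

Step 1: pivot at (0,0) is 3.
  row1 ← row1 − (7)·row0  ⇒  L[1][0]=7, U row1=(0, 6, 12)
  row2 ← row2 − (3)·row0  ⇒  L[2][0]=3, U row2=(0, 4, 6)
Step 2: pivot at (1,1) is 6.
  row2 ← row2 − (5)·row1  ⇒  L[2][1]=5, U row2=(0, 0, 11)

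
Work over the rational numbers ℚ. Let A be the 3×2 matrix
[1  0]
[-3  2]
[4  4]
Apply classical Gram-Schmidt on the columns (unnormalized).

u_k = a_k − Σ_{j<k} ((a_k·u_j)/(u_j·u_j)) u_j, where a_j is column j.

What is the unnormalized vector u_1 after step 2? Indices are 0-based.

Step 1: u_0 = a_0 = (1, -3, 4).
Step 2: u_1 = a_1 − (5/13)·u_0 = (-5/13, 41/13, 32/13).

u_1 = (-5/13, 41/13, 32/13)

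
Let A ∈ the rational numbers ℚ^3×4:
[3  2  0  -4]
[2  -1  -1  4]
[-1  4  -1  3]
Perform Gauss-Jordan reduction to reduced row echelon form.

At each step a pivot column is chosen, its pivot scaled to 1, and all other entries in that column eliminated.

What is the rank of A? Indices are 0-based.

rank = 3

[1] R0 /= 3  ⇒  (1, 2/3, 0, -4/3)
     R1 -= 2·R0  ⇒  (0, -7/3, -1, 20/3)
     R2 -= -1·R0  ⇒  (0, 14/3, -1, 5/3)
[2] R1 /= -7/3  ⇒  (0, 1, 3/7, -20/7)
     R0 -= 2/3·R1  ⇒  (1, 0, -2/7, 4/7)
     R2 -= 14/3·R1  ⇒  (0, 0, -3, 15)
[3] R2 /= -3  ⇒  (0, 0, 1, -5)
     R0 -= -2/7·R2  ⇒  (1, 0, 0, -6/7)
     R1 -= 3/7·R2  ⇒  (0, 1, 0, -5/7)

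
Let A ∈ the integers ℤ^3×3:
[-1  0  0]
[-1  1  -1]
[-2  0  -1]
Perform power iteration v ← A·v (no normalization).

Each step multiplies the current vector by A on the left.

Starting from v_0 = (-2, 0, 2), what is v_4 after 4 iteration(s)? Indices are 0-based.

v_0 = (-2, 0, 2).
v_1 = A·v_0 = (2, 0, 2).
v_2 = A·v_1 = (-2, -4, -6).
v_3 = A·v_2 = (2, 4, 10).
v_4 = A·v_3 = (-2, -8, -14).

v_4 = (-2, -8, -14)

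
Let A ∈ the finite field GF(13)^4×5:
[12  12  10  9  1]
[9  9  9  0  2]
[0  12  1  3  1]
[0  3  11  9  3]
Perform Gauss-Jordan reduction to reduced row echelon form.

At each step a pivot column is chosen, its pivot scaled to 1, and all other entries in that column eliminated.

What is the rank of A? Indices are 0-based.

step 1: normalize row 0 (÷12) = (1, 1, 3, 4, 12)
  row 1: subtract 9×row0 = (0, 0, 8, 3, 11)
step 2: exchange rows 1,2
step 2: normalize row 1 (÷12) = (0, 1, 12, 10, 12)
  row 0: subtract 1×row1 = (1, 0, 4, 7, 0)
  row 3: subtract 3×row1 = (0, 0, 1, 5, 6)
step 3: normalize row 2 (÷8) = (0, 0, 1, 2, 3)
  row 0: subtract 4×row2 = (1, 0, 0, 12, 1)
  row 1: subtract 12×row2 = (0, 1, 0, 12, 2)
  row 3: subtract 1×row2 = (0, 0, 0, 3, 3)
step 4: normalize row 3 (÷3) = (0, 0, 0, 1, 1)
  row 0: subtract 12×row3 = (1, 0, 0, 0, 2)
  row 1: subtract 12×row3 = (0, 1, 0, 0, 3)
  row 2: subtract 2×row3 = (0, 0, 1, 0, 1)

rank = 4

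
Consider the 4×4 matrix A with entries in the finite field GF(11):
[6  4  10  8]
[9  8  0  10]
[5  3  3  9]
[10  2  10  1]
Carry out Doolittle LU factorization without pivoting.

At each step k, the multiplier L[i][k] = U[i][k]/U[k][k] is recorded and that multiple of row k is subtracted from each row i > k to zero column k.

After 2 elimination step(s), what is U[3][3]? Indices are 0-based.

U[3][3] = 5

k=0: U[0][0]=6
  eliminate (1,0): mult=7, new row 1: (0, 2, 7, 9); set L[1][0]=7
  eliminate (2,0): mult=10, new row 2: (0, 7, 2, 6); set L[2][0]=10
  eliminate (3,0): mult=9, new row 3: (0, 10, 8, 6); set L[3][0]=9
k=1: U[1][1]=2
  eliminate (2,1): mult=9, new row 2: (0, 0, 5, 2); set L[2][1]=9
  eliminate (3,1): mult=5, new row 3: (0, 0, 6, 5); set L[3][1]=5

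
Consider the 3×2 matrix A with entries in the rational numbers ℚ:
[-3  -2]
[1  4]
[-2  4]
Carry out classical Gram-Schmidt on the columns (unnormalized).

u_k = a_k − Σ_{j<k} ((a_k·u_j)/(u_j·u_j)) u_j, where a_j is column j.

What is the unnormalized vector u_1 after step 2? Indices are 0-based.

Step 1: u_0 = a_0 = (-3, 1, -2).
Step 2: u_1 = a_1 − (1/7)·u_0 = (-11/7, 27/7, 30/7).

u_1 = (-11/7, 27/7, 30/7)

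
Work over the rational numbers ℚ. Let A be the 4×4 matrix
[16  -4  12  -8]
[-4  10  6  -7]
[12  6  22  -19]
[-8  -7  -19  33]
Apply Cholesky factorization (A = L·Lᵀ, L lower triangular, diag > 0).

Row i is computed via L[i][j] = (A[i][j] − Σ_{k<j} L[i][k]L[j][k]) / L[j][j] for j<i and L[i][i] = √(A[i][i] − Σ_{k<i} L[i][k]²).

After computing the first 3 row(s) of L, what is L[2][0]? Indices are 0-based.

L[2][0] = 3

Step 1: L[0][0] = √(16) = 4.
  L[1][0] = (-4) / L[0][0] = -1.
Step 2: L[1][1] = √(9) = 3.
  L[2][0] = (12) / L[0][0] = 3.
  L[2][1] = (9) / L[1][1] = 3.
Step 3: L[2][2] = √(4) = 2.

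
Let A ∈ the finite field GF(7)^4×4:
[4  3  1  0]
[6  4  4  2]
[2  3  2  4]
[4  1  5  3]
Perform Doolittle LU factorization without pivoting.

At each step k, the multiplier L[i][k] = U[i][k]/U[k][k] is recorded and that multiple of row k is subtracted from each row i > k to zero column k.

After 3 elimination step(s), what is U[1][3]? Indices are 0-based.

U[1][3] = 2

Step 1: pivot at (0,0) is 4.
  row1 ← row1 − (5)·row0  ⇒  L[1][0]=5, U row1=(0, 3, 6, 2)
  row2 ← row2 − (4)·row0  ⇒  L[2][0]=4, U row2=(0, 5, 5, 4)
  row3 ← row3 − (1)·row0  ⇒  L[3][0]=1, U row3=(0, 5, 4, 3)
Step 2: pivot at (1,1) is 3.
  row2 ← row2 − (4)·row1  ⇒  L[2][1]=4, U row2=(0, 0, 2, 3)
  row3 ← row3 − (4)·row1  ⇒  L[3][1]=4, U row3=(0, 0, 1, 2)
Step 3: pivot at (2,2) is 2.
  row3 ← row3 − (4)·row2  ⇒  L[3][2]=4, U row3=(0, 0, 0, 4)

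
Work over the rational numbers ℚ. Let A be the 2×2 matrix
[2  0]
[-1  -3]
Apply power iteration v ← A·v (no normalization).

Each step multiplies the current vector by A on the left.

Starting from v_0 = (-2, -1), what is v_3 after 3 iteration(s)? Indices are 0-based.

v_3 = (-16, 41)

v_0 = (-2, -1).
v_1 = A·v_0 = (-4, 5).
v_2 = A·v_1 = (-8, -11).
v_3 = A·v_2 = (-16, 41).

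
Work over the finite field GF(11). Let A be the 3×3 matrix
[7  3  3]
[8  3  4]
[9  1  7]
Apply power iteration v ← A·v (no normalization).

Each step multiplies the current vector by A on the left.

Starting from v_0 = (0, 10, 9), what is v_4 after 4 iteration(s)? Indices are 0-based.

v_0 = (0, 10, 9).
v_1 = A·v_0 = (2, 0, 7).
v_2 = A·v_1 = (2, 0, 1).
v_3 = A·v_2 = (6, 9, 3).
v_4 = A·v_3 = (1, 10, 7).

v_4 = (1, 10, 7)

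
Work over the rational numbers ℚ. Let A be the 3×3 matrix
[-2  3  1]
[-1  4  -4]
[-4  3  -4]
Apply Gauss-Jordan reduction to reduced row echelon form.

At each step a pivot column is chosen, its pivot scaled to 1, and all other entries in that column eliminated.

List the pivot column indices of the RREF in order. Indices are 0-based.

pivot(0,0)=-2: scale R0 → (1, -3/2, -1/2)
  clear (1,0): R1 −= (-1)R0 → (0, 5/2, -9/2)
  clear (2,0): R2 −= (-4)R0 → (0, -3, -6)
pivot(1,1)=5/2: scale R1 → (0, 1, -9/5)
  clear (0,1): R0 −= (-3/2)R1 → (1, 0, -16/5)
  clear (2,1): R2 −= (-3)R1 → (0, 0, -57/5)
pivot(2,2)=-57/5: scale R2 → (0, 0, 1)
  clear (0,2): R0 −= (-16/5)R2 → (1, 0, 0)
  clear (1,2): R1 −= (-9/5)R2 → (0, 1, 0)

pivot columns: 0, 1, 2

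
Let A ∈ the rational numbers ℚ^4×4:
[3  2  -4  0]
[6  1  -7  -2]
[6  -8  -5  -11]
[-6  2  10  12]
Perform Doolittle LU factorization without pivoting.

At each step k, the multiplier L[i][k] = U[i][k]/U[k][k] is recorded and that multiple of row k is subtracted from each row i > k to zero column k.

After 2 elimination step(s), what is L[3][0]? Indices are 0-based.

[col 0] pivot 3
  R1 -= 2*R0 → (0, -3, 1, -2)  (L[1][0] := 2)
  R2 -= 2*R0 → (0, -12, 3, -11)  (L[2][0] := 2)
  R3 -= -2*R0 → (0, 6, 2, 12)  (L[3][0] := -2)
[col 1] pivot -3
  R2 -= 4*R1 → (0, 0, -1, -3)  (L[2][1] := 4)
  R3 -= -2*R1 → (0, 0, 4, 8)  (L[3][1] := -2)

L[3][0] = -2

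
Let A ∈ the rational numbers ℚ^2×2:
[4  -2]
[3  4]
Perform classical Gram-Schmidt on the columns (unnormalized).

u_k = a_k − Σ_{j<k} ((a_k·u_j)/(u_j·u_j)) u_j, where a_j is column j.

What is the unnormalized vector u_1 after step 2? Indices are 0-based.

u_1 = (-66/25, 88/25)

Step 1: u_0 = a_0 = (4, 3).
Step 2: u_1 = a_1 − (4/25)·u_0 = (-66/25, 88/25).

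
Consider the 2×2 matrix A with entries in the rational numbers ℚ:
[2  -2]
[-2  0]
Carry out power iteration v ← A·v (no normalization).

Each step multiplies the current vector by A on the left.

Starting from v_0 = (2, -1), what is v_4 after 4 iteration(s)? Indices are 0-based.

v_0 = (2, -1).
v_1 = A·v_0 = (6, -4).
v_2 = A·v_1 = (20, -12).
v_3 = A·v_2 = (64, -40).
v_4 = A·v_3 = (208, -128).

v_4 = (208, -128)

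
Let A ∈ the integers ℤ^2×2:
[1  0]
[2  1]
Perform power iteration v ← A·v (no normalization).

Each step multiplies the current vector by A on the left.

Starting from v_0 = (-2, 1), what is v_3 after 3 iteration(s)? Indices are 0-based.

v_0 = (-2, 1).
v_1 = A·v_0 = (-2, -3).
v_2 = A·v_1 = (-2, -7).
v_3 = A·v_2 = (-2, -11).

v_3 = (-2, -11)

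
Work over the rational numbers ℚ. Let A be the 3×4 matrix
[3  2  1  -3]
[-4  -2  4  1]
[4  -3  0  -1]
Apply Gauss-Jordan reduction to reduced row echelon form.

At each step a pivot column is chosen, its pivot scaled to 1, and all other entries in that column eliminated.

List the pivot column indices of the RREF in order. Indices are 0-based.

[1] R0 /= 3  ⇒  (1, 2/3, 1/3, -1)
     R1 -= -4·R0  ⇒  (0, 2/3, 16/3, -3)
     R2 -= 4·R0  ⇒  (0, -17/3, -4/3, 3)
[2] R1 /= 2/3  ⇒  (0, 1, 8, -9/2)
     R0 -= 2/3·R1  ⇒  (1, 0, -5, 2)
     R2 -= -17/3·R1  ⇒  (0, 0, 44, -45/2)
[3] R2 /= 44  ⇒  (0, 0, 1, -45/88)
     R0 -= -5·R2  ⇒  (1, 0, 0, -49/88)
     R1 -= 8·R2  ⇒  (0, 1, 0, -9/22)

pivot columns: 0, 1, 2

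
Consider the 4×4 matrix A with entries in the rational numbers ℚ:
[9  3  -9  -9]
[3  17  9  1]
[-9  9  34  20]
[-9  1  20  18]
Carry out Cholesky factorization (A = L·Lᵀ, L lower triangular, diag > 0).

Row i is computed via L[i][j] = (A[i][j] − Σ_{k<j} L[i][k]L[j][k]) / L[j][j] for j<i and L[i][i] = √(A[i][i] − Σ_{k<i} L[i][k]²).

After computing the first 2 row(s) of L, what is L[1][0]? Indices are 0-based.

L[1][0] = 1

Step 1: L[0][0] = √(9) = 3.
  L[1][0] = (3) / L[0][0] = 1.
Step 2: L[1][1] = √(16) = 4.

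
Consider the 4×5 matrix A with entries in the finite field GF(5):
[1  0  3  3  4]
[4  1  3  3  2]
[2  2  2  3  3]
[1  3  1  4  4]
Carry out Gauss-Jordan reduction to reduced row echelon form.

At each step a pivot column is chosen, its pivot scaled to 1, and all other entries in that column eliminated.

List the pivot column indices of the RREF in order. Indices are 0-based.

[1] R0 /= 1  ⇒  (1, 0, 3, 3, 4)
     R1 -= 4·R0  ⇒  (0, 1, 1, 1, 1)
     R2 -= 2·R0  ⇒  (0, 2, 1, 2, 0)
     R3 -= 1·R0  ⇒  (0, 3, 3, 1, 0)
[2] R1 /= 1  ⇒  (0, 1, 1, 1, 1)
     R2 -= 2·R1  ⇒  (0, 0, 4, 0, 3)
     R3 -= 3·R1  ⇒  (0, 0, 0, 3, 2)
[3] R2 /= 4  ⇒  (0, 0, 1, 0, 2)
     R0 -= 3·R2  ⇒  (1, 0, 0, 3, 3)
     R1 -= 1·R2  ⇒  (0, 1, 0, 1, 4)
[4] R3 /= 3  ⇒  (0, 0, 0, 1, 4)
     R0 -= 3·R3  ⇒  (1, 0, 0, 0, 1)
     R1 -= 1·R3  ⇒  (0, 1, 0, 0, 0)

pivot columns: 0, 1, 2, 3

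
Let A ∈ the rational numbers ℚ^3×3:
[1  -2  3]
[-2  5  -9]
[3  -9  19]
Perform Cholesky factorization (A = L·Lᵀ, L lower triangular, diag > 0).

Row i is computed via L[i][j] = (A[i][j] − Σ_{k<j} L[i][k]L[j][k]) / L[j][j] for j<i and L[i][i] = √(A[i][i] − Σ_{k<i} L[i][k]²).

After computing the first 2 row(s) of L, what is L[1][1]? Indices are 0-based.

Step 1: L[0][0] = √(1) = 1.
  L[1][0] = (-2) / L[0][0] = -2.
Step 2: L[1][1] = √(1) = 1.

L[1][1] = 1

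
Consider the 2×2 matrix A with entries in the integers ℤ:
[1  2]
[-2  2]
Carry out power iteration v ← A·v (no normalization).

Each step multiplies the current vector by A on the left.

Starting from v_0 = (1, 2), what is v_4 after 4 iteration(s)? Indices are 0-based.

v_4 = (-63, -54)

v_0 = (1, 2).
v_1 = A·v_0 = (5, 2).
v_2 = A·v_1 = (9, -6).
v_3 = A·v_2 = (-3, -30).
v_4 = A·v_3 = (-63, -54).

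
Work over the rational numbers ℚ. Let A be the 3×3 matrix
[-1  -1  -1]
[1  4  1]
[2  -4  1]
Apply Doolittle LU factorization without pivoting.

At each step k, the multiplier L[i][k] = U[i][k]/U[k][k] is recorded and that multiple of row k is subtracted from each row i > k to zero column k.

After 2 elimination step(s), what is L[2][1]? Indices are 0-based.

L[2][1] = -2

[col 0] pivot -1
  R1 -= -1*R0 → (0, 3, 0)  (L[1][0] := -1)
  R2 -= -2*R0 → (0, -6, -1)  (L[2][0] := -2)
[col 1] pivot 3
  R2 -= -2*R1 → (0, 0, -1)  (L[2][1] := -2)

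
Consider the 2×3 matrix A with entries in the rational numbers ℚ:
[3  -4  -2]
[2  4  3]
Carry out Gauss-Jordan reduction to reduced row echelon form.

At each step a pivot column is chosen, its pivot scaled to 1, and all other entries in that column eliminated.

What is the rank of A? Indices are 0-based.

rank = 2

step 1: normalize row 0 (÷3) = (1, -4/3, -2/3)
  row 1: subtract 2×row0 = (0, 20/3, 13/3)
step 2: normalize row 1 (÷20/3) = (0, 1, 13/20)
  row 0: subtract -4/3×row1 = (1, 0, 1/5)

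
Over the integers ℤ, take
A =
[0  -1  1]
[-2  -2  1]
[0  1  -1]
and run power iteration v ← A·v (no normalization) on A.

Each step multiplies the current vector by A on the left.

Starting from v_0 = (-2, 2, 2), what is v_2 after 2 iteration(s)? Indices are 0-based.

v_0 = (-2, 2, 2).
v_1 = A·v_0 = (0, 2, 0).
v_2 = A·v_1 = (-2, -4, 2).

v_2 = (-2, -4, 2)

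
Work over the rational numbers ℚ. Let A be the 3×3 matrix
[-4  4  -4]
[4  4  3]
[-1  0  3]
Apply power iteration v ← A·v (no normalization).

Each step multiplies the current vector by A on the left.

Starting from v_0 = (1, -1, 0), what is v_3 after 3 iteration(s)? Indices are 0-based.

v_0 = (1, -1, 0).
v_1 = A·v_0 = (-8, 0, -1).
v_2 = A·v_1 = (36, -35, 5).
v_3 = A·v_2 = (-304, 19, -21).

v_3 = (-304, 19, -21)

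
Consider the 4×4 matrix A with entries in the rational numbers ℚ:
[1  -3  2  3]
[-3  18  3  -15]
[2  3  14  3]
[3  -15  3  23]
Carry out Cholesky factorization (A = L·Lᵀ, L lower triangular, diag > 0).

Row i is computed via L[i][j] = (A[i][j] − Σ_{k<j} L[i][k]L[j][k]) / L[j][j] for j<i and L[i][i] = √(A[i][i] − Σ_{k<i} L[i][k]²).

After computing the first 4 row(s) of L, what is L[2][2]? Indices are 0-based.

L[2][2] = 1

Step 1: L[0][0] = √(1) = 1.
  L[1][0] = (-3) / L[0][0] = -3.
Step 2: L[1][1] = √(9) = 3.
  L[2][0] = (2) / L[0][0] = 2.
  L[2][1] = (9) / L[1][1] = 3.
Step 3: L[2][2] = √(1) = 1.
  L[3][0] = (3) / L[0][0] = 3.
  L[3][1] = (-6) / L[1][1] = -2.
  L[3][2] = (3) / L[2][2] = 3.
Step 4: L[3][3] = √(1) = 1.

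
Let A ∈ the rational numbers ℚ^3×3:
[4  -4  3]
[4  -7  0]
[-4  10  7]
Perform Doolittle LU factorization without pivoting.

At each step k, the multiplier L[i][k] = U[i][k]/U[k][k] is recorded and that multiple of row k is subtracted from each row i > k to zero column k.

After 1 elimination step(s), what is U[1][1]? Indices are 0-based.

U[1][1] = -3

k=0: U[0][0]=4
  eliminate (1,0): mult=1, new row 1: (0, -3, -3); set L[1][0]=1
  eliminate (2,0): mult=-1, new row 2: (0, 6, 10); set L[2][0]=-1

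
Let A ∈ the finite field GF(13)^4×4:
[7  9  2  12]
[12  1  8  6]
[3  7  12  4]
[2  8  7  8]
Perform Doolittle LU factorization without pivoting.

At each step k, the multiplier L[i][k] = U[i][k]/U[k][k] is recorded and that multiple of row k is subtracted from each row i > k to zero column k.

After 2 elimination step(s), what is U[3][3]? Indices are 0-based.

U[3][3] = 9

[col 0] pivot 7
  R1 -= 11*R0 → (0, 6, 12, 4)  (L[1][0] := 11)
  R2 -= 6*R0 → (0, 5, 0, 10)  (L[2][0] := 6)
  R3 -= 4*R0 → (0, 11, 12, 12)  (L[3][0] := 4)
[col 1] pivot 6
  R2 -= 3*R1 → (0, 0, 3, 11)  (L[2][1] := 3)
  R3 -= 4*R1 → (0, 0, 3, 9)  (L[3][1] := 4)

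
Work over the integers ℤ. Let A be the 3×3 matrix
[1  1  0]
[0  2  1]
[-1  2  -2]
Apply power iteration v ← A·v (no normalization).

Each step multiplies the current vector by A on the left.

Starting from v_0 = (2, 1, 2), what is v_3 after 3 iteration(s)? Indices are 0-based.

v_0 = (2, 1, 2).
v_1 = A·v_0 = (3, 4, -4).
v_2 = A·v_1 = (7, 4, 13).
v_3 = A·v_2 = (11, 21, -25).

v_3 = (11, 21, -25)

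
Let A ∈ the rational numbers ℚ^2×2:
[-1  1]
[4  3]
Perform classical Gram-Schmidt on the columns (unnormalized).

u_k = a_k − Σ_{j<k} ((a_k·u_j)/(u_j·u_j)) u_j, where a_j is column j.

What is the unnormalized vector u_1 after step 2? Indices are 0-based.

Step 1: u_0 = a_0 = (-1, 4).
Step 2: u_1 = a_1 − (11/17)·u_0 = (28/17, 7/17).

u_1 = (28/17, 7/17)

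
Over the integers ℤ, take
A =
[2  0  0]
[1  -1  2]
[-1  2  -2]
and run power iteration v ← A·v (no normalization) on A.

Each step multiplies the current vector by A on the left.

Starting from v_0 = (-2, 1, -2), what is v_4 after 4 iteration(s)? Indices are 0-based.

v_4 = (-32, 259, -338)

v_0 = (-2, 1, -2).
v_1 = A·v_0 = (-4, -7, 8).
v_2 = A·v_1 = (-8, 19, -26).
v_3 = A·v_2 = (-16, -79, 98).
v_4 = A·v_3 = (-32, 259, -338).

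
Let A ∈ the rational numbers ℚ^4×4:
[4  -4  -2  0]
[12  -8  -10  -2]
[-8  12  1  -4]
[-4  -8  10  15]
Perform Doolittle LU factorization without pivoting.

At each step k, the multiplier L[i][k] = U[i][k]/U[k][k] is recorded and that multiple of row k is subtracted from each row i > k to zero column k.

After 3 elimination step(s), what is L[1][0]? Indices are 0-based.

[col 0] pivot 4
  R1 -= 3*R0 → (0, 4, -4, -2)  (L[1][0] := 3)
  R2 -= -2*R0 → (0, 4, -3, -4)  (L[2][0] := -2)
  R3 -= -1*R0 → (0, -12, 8, 15)  (L[3][0] := -1)
[col 1] pivot 4
  R2 -= 1*R1 → (0, 0, 1, -2)  (L[2][1] := 1)
  R3 -= -3*R1 → (0, 0, -4, 9)  (L[3][1] := -3)
[col 2] pivot 1
  R3 -= -4*R2 → (0, 0, 0, 1)  (L[3][2] := -4)

L[1][0] = 3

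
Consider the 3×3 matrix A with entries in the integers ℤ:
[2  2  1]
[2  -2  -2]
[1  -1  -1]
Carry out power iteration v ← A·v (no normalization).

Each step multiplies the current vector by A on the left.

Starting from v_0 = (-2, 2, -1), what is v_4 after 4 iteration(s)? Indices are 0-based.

v_4 = (-193, 258, 129)

v_0 = (-2, 2, -1).
v_1 = A·v_0 = (-1, -6, -3).
v_2 = A·v_1 = (-17, 16, 8).
v_3 = A·v_2 = (6, -82, -41).
v_4 = A·v_3 = (-193, 258, 129).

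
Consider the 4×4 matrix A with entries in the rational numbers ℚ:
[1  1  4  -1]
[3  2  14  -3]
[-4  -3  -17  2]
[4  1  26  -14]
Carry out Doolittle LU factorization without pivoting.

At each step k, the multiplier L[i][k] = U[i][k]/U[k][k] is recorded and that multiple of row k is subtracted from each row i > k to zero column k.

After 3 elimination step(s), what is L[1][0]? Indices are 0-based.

[col 0] pivot 1
  R1 -= 3*R0 → (0, -1, 2, 0)  (L[1][0] := 3)
  R2 -= -4*R0 → (0, 1, -1, -2)  (L[2][0] := -4)
  R3 -= 4*R0 → (0, -3, 10, -10)  (L[3][0] := 4)
[col 1] pivot -1
  R2 -= -1*R1 → (0, 0, 1, -2)  (L[2][1] := -1)
  R3 -= 3*R1 → (0, 0, 4, -10)  (L[3][1] := 3)
[col 2] pivot 1
  R3 -= 4*R2 → (0, 0, 0, -2)  (L[3][2] := 4)

L[1][0] = 3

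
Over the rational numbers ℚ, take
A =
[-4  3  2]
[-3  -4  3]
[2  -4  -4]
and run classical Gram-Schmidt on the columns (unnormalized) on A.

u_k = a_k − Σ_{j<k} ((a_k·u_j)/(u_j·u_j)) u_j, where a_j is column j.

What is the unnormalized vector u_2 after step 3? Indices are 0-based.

Step 1: u_0 = a_0 = (-4, -3, 2).
Step 2: u_1 = a_1 − (-8/29)·u_0 = (55/29, -140/29, -100/29).
Step 3: u_2 = a_2 − (-25/29)·u_0 − (2/25)·u_1 = (-8/5, 4/5, -2).

u_2 = (-8/5, 4/5, -2)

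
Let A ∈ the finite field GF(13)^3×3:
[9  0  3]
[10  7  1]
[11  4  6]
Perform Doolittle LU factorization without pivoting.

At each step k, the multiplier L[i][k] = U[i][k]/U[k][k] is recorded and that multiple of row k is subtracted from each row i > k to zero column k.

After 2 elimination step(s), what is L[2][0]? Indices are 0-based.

Step 1: pivot at (0,0) is 9.
  row1 ← row1 − (4)·row0  ⇒  L[1][0]=4, U row1=(0, 7, 2)
  row2 ← row2 − (7)·row0  ⇒  L[2][0]=7, U row2=(0, 4, 11)
Step 2: pivot at (1,1) is 7.
  row2 ← row2 − (8)·row1  ⇒  L[2][1]=8, U row2=(0, 0, 8)

L[2][0] = 7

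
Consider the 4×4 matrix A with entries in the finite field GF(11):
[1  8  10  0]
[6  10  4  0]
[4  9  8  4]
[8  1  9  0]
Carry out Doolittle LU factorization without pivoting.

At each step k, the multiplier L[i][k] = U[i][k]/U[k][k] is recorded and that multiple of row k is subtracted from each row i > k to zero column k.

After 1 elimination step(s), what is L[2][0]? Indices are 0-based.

L[2][0] = 4

k=0: U[0][0]=1
  eliminate (1,0): mult=6, new row 1: (0, 6, 10, 0); set L[1][0]=6
  eliminate (2,0): mult=4, new row 2: (0, 10, 1, 4); set L[2][0]=4
  eliminate (3,0): mult=8, new row 3: (0, 3, 6, 0); set L[3][0]=8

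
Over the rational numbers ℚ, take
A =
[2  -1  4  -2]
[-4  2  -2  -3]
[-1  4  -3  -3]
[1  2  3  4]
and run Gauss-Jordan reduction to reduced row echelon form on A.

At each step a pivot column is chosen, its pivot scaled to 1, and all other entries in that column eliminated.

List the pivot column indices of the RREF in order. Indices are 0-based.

[1] R0 /= 2  ⇒  (1, -1/2, 2, -1)
     R1 -= -4·R0  ⇒  (0, 0, 6, -7)
     R2 -= -1·R0  ⇒  (0, 7/2, -1, -4)
     R3 -= 1·R0  ⇒  (0, 5/2, 1, 5)
[2] R1 <-> R2
[2] R1 /= 7/2  ⇒  (0, 1, -2/7, -8/7)
     R0 -= -1/2·R1  ⇒  (1, 0, 13/7, -11/7)
     R3 -= 5/2·R1  ⇒  (0, 0, 12/7, 55/7)
[3] R2 /= 6  ⇒  (0, 0, 1, -7/6)
     R0 -= 13/7·R2  ⇒  (1, 0, 0, 25/42)
     R1 -= -2/7·R2  ⇒  (0, 1, 0, -31/21)
     R3 -= 12/7·R2  ⇒  (0, 0, 0, 69/7)
[4] R3 /= 69/7  ⇒  (0, 0, 0, 1)
     R0 -= 25/42·R3  ⇒  (1, 0, 0, 0)
     R1 -= -31/21·R3  ⇒  (0, 1, 0, 0)
     R2 -= -7/6·R3  ⇒  (0, 0, 1, 0)

pivot columns: 0, 1, 2, 3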